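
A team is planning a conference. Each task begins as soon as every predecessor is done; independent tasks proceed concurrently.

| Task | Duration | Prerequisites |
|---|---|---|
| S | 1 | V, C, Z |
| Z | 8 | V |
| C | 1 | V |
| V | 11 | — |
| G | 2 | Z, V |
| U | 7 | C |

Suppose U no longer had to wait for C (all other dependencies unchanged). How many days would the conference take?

21

Original critical path: V→Z→G = 11+8+2 = 21 ⇒ 21 days.
Without C→U, U's earliest start moves from 12 to 0.
After: V→Z→G = 11+8+2 = 21 → 21 days.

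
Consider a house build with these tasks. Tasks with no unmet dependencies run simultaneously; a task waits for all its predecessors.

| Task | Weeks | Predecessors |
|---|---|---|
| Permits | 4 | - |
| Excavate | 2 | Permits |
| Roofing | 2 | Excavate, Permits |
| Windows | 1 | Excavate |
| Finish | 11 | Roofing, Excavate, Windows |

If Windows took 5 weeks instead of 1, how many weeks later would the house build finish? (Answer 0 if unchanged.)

The binding path is Permits→Excavate→Roofing→Finish = 4+2+2+11 = 19; finish at 19 weeks.
Windows is off the critical path — its longest chain is 18 weeks, giving 1 of slack.
The binding chain switches to Permits→Excavate→Windows→Finish = 4+2+5+11 = 22; finish 22 weeks.
Change in finish: 22 − 19 = +3 weeks.

3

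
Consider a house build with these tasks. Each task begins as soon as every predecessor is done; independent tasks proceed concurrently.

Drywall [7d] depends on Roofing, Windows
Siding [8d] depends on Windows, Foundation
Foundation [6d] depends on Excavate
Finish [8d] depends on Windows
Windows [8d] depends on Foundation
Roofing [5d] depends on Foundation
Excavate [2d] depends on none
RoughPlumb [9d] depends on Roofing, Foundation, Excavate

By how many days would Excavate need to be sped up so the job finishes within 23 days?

1

Current finish: 24 days; target: 23.
Excavate is on every critical path, so each day cut from Excavate cuts the finish by one (this holds down to a finish of 23).
Need 24 − 23 = 1 day off Excavate → Excavate becomes 1 day, finish becomes 23.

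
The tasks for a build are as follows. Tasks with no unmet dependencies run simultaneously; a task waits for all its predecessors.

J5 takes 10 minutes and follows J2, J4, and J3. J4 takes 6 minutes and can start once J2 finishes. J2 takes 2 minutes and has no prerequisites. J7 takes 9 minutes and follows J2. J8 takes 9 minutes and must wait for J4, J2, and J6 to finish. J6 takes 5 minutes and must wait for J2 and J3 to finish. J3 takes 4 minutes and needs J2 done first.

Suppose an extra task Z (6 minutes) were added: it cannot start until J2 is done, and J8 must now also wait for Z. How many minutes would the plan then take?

Originally the plan takes 20 minutes.
With Z inserted, J8 now waits for max(J4, J2, J6, Z).
New critical path: J2→J3→J6→J8 = 2+4+5+9 = 20 ⇒ 20 minutes.

20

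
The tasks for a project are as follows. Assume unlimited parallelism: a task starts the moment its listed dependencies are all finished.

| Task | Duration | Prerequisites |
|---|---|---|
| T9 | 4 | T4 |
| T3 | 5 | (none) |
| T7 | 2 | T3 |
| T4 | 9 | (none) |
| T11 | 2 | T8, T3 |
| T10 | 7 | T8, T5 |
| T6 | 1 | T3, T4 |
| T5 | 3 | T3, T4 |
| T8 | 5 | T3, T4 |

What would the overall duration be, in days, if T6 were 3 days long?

21

Actual critical path: T4→T8→T10 = 9+5+7 = 21 ⇒ 21 days.
T6 has 11 days of float (longest path through it is 10).
No other chain overtakes it, so the finish is 21 days.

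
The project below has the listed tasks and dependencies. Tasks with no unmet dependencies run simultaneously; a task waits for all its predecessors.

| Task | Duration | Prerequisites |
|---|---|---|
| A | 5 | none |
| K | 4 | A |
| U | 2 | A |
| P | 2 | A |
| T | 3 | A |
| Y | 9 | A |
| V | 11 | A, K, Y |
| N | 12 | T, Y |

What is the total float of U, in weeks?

19

The longest chain is A→Y→N = 5+9+12 = 26; overall finish 26 weeks.
U finishes as early as 7 and must finish by 26.
Slack of U = 24 − 5 = 19 weeks.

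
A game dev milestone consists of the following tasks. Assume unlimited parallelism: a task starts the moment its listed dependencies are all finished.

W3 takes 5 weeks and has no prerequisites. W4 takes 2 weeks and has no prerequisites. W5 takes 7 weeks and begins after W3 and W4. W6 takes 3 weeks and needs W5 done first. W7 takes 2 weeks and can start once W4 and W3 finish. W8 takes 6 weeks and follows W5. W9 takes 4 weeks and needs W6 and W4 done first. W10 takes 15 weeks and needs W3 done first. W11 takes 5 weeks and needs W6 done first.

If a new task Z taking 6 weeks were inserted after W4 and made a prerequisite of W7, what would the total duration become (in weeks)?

Originally the project takes 20 weeks.
With Z inserted, W7 now waits for max(W4, W3, Z).
New critical path: W3→W5→W6→W11 = 5+7+3+5 = 20 ⇒ 20 weeks.

20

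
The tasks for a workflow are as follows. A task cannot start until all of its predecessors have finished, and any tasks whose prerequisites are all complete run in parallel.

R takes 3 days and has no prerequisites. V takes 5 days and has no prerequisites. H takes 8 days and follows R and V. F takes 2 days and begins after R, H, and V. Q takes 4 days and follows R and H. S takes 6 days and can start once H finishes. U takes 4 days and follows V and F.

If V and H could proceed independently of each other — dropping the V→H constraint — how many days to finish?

17

With the dependency in place, V→H→F→U = 5+8+2+4 = 19 sets the finish at 19 days.
Without V→H, H's earliest start moves from 5 to 3.
After: R→H→F→U = 3+8+2+4 = 17 → 17 days.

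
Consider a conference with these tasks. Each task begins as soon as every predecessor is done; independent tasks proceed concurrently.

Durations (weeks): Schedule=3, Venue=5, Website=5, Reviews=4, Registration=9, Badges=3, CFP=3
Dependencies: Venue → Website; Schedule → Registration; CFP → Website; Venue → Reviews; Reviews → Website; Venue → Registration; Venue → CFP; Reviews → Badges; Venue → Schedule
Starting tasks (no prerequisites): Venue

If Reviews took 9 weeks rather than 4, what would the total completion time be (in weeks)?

19

The binding path is Venue→Schedule→Registration = 5+3+9 = 17; finish at 17 weeks.
The longest path through Reviews is only 14 weeks, so Reviews has float 3.
New critical path: Venue→Reviews→Website = 5+9+5 = 19 ⇒ 19 weeks.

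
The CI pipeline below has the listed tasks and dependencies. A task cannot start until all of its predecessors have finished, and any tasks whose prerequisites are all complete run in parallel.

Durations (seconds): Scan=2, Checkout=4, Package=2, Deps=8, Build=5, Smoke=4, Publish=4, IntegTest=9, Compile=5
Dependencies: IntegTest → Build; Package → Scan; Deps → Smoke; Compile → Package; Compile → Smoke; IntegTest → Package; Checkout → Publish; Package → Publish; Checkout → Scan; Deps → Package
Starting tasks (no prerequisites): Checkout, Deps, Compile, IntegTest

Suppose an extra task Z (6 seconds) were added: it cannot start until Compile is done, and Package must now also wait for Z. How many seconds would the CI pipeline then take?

Originally the CI pipeline takes 15 seconds.
With Z inserted, Package now waits for max(Deps, IntegTest, Compile, Z).
New critical path: Compile→Z→Package→Publish = 5+6+2+4 = 17 ⇒ 17 seconds.

17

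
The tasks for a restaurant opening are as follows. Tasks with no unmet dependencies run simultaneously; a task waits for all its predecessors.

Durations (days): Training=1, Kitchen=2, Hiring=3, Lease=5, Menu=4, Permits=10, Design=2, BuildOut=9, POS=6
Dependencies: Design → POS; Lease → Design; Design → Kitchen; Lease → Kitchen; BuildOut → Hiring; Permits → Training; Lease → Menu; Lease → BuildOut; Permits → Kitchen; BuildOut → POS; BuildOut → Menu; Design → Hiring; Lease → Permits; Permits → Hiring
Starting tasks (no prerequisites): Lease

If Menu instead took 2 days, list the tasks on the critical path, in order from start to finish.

Actual critical path: Lease→BuildOut→POS = 5+9+6 = 20 ⇒ 20 days.
Menu is off the critical path — its longest chain is 18 days, giving 2 of slack.
No other chain overtakes it, so the finish is 20 days.

Lease, BuildOut, POS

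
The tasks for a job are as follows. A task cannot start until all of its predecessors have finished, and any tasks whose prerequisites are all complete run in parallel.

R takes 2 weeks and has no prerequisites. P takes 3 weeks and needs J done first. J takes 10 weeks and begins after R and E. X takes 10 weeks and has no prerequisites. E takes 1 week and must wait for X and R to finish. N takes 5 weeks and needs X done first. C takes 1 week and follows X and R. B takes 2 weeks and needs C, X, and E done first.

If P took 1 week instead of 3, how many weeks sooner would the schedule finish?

Actual critical path: X→E→J→P = 10+1+10+3 = 24 ⇒ 24 weeks.
Since P is critical, the -2 change carries straight to that chain (now 22 weeks).
That remains the longest chain; total 22 weeks.
Change in finish: 22 − 24 = -2 weeks.

2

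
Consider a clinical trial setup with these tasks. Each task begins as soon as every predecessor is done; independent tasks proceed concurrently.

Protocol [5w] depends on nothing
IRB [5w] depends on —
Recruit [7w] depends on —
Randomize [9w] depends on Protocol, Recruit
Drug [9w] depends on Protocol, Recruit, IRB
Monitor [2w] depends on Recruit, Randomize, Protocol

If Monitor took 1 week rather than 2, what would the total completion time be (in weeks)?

Critical path before the change: Recruit→Randomize→Monitor = 7+9+2 = 18 giving 18 weeks.
Monitor is on the critical path; changing it to 1 makes that path 17 weeks.
That remains the longest chain; total 17 weeks.

17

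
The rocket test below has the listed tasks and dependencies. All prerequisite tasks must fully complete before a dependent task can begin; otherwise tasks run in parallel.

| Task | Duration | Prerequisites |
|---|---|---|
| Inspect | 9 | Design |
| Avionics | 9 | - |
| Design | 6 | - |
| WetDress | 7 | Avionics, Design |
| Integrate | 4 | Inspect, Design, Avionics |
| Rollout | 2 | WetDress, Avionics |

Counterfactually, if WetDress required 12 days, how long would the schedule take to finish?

23

Actual critical path: Design→Inspect→Integrate = 6+9+4 = 19 ⇒ 19 days.
The longest path through WetDress is only 18 days, so WetDress has float 1.
The binding chain switches to Avionics→WetDress→Rollout = 9+12+2 = 23; finish 23 days.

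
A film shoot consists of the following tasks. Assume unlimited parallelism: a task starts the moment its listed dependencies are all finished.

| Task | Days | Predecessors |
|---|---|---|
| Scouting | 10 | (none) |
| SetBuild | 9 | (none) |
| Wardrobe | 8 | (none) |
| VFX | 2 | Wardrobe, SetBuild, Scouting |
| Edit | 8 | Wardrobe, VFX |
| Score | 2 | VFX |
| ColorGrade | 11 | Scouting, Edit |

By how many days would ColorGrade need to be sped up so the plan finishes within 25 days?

Current finish: 31 days; target: 25.
ColorGrade is on every critical path, so each day cut from ColorGrade cuts the finish by one (this holds down to a finish of 21).
Need 31 − 25 = 6 days off ColorGrade → ColorGrade becomes 5 days, finish becomes 25.

6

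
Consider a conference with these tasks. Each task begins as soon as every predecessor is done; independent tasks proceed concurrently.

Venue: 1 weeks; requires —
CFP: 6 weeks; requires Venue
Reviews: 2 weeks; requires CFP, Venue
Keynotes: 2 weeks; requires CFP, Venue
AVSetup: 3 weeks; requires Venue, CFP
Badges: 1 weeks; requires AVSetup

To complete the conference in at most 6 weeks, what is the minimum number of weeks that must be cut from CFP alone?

Current finish: 11 weeks; target: 6.
CFP is on every critical path, so each week cut from CFP cuts the finish by one (this holds down to a finish of 6).
Need 11 − 6 = 5 weeks off CFP → CFP becomes 1 week, finish becomes 6.

5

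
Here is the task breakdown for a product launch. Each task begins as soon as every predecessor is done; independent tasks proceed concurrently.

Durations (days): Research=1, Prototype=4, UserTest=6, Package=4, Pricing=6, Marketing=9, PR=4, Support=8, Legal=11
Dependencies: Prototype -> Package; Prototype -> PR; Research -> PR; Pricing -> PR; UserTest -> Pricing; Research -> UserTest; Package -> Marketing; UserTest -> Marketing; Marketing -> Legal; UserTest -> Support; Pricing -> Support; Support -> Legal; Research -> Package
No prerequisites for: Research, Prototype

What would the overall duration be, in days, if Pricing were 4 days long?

30

As given, the longest chain is Research→UserTest→Pricing→Support→Legal = 1+6+6+8+11 = 32, so the finish is 32 days.
Pricing is on the critical path; changing it to 4 makes that path 30 days.
That remains the longest chain; total 30 days.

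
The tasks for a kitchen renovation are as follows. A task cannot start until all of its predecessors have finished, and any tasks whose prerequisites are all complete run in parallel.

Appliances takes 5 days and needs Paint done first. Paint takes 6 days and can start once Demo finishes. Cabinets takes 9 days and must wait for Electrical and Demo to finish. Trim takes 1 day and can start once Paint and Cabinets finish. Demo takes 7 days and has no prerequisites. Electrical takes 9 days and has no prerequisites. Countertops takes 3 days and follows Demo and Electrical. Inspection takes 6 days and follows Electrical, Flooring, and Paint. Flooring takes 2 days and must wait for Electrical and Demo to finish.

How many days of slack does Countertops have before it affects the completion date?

Demo→Paint→Inspection = 7+6+6 = 19 sets the makespan at 19 days.
Countertops finishes as early as 12 and must finish by 19.
Float = 19 − 12 = 7.

7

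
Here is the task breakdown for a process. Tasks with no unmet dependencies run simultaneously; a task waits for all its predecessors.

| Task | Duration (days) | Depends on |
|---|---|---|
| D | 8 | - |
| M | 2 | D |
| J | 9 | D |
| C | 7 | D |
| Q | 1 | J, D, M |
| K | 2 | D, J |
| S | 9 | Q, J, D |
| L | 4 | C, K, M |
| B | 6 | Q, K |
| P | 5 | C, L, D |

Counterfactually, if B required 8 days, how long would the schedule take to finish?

28

Baseline: D→J→K→L→P = 8+9+2+4+5 = 28 → 28 days.
The longest path through B is only 25 days, so B has float 3.
No other chain overtakes it, so the finish is 28 days.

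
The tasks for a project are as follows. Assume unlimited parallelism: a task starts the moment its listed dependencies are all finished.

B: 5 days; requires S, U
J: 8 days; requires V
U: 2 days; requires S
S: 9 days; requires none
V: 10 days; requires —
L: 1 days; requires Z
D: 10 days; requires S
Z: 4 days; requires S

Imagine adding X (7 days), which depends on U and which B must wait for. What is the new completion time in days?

Originally the plan takes 19 days.
With X inserted, B now waits for max(S, U, X).
New critical path: S→U→X→B = 9+2+7+5 = 23 ⇒ 23 days.

23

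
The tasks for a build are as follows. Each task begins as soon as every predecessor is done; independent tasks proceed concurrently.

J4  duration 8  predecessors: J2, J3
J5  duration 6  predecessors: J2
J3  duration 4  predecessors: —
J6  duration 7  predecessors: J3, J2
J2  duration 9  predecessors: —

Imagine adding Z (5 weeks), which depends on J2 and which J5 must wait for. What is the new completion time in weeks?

20

Originally the project takes 17 weeks.
With Z inserted, J5 now waits for max(J2, Z).
New critical path: J2→Z→J5 = 9+5+6 = 20 ⇒ 20 weeks.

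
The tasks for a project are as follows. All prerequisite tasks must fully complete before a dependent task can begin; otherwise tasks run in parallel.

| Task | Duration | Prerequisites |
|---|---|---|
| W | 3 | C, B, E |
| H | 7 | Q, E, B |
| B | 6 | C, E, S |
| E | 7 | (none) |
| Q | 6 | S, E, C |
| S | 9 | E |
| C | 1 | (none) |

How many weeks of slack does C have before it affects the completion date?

15

Critical path: E→S→B→H = 7+9+6+7 = 29, so the finish is 29 weeks.
C finishes as early as 1 and must finish by 16.
So C can slip 16 − 1 = 15 weeks.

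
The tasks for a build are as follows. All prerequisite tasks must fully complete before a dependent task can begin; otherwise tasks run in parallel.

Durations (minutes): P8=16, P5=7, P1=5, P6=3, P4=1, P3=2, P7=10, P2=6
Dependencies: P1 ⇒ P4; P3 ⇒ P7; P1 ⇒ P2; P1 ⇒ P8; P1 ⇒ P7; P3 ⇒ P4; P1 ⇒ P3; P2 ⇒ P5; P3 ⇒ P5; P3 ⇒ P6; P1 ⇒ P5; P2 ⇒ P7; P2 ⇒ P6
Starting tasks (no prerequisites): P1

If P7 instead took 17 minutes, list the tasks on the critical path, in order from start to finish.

P1, P2, P7

As given, the longest chain is P1→P2→P7 = 5+6+10 = 21, so the finish is 21 minutes.
P7 lies on that path, so at 17 minutes the path becomes 28 minutes.
That remains the longest chain; total 28 minutes.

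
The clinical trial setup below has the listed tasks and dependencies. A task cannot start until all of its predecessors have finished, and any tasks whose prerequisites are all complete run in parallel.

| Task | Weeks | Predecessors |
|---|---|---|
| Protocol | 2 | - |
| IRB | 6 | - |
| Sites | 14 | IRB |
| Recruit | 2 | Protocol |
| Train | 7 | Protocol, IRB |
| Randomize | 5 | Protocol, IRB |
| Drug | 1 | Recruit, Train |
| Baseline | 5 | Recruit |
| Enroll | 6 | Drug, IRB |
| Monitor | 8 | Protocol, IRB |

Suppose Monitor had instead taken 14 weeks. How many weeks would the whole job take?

Actual critical path: IRB→Sites = 6+14 = 20 ⇒ 20 weeks.
The longest path through Monitor is only 14 weeks, so Monitor has float 6.
No other chain overtakes it, so the finish is 20 weeks.

20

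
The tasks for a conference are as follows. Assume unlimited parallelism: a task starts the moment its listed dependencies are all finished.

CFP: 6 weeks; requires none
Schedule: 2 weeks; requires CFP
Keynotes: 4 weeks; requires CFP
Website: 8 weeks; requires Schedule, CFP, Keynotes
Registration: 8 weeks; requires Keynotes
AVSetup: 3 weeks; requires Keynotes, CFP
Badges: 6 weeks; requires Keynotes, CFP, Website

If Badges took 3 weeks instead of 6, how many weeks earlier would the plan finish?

3

Actual critical path: CFP→Keynotes→Website→Badges = 6+4+8+6 = 24 ⇒ 24 weeks.
Badges is on the critical path; changing it to 3 makes that path 21 weeks.
The critical path is still CFP→Keynotes→Website→Badges; finish is now 21 weeks.
Change in finish: 21 − 24 = -3 weeks.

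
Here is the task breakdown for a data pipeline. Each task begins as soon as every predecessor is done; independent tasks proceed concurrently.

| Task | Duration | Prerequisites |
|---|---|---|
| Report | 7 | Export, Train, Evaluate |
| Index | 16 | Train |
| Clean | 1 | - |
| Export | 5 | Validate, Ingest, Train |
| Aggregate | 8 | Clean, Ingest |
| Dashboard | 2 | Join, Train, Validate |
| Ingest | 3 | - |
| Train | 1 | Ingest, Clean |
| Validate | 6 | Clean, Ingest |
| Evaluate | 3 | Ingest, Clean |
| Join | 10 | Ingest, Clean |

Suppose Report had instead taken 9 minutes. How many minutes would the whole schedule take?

23

Critical path before the change: Ingest→Validate→Export→Report = 3+6+5+7 = 21 giving 21 minutes.
Since Report is critical, the +2 change carries straight to that chain (now 23 minutes).
The critical path is still Ingest→Validate→Export→Report; finish is now 23 minutes.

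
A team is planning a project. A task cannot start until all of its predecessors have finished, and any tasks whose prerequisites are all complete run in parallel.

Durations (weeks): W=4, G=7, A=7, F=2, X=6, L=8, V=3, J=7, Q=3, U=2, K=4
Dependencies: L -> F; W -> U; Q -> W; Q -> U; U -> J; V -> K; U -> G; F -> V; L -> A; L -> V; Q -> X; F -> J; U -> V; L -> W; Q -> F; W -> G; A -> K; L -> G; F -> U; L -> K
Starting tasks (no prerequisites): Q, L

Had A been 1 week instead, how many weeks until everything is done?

The binding path is L→W→U→J = 8+4+2+7 = 21; finish at 21 weeks.
The longest path through A is only 19 weeks, so A has float 2.
That remains the longest chain; total 21 weeks.

21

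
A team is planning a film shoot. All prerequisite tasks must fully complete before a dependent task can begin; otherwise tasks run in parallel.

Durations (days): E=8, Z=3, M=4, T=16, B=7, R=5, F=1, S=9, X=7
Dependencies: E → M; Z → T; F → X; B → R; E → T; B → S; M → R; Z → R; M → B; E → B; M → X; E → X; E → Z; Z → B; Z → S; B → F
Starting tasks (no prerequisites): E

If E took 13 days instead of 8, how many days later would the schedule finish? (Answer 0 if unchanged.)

Baseline: E→M→B→S = 8+4+7+9 = 28 → 28 days.
Since E is critical, the +5 change carries straight to that chain (now 33 days).
That remains the longest chain; total 33 days.
Change in finish: 33 − 28 = +5 days.

5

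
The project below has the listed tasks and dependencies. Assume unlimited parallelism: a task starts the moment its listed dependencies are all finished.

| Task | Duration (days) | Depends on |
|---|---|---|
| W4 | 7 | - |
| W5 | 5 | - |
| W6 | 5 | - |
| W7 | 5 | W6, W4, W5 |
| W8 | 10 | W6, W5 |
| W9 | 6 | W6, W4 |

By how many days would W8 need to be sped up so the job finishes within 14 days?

Current finish: 15 days; target: 14.
W8 is on every critical path, so each day cut from W8 cuts the finish by one (this holds down to a finish of 13).
Need 15 − 14 = 1 day off W8 → W8 becomes 9 days, finish becomes 14.

1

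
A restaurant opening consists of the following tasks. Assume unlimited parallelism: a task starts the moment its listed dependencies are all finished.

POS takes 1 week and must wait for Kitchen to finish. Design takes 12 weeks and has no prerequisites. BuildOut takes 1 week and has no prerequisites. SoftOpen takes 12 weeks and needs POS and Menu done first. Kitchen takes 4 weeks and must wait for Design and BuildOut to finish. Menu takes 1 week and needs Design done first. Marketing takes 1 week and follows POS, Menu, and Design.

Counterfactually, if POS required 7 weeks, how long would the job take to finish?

35

Critical path before the change: Design→Kitchen→POS→SoftOpen = 12+4+1+12 = 29 giving 29 weeks.
POS lies on that path, so at 7 weeks the path becomes 35 weeks.
That remains the longest chain; total 35 weeks.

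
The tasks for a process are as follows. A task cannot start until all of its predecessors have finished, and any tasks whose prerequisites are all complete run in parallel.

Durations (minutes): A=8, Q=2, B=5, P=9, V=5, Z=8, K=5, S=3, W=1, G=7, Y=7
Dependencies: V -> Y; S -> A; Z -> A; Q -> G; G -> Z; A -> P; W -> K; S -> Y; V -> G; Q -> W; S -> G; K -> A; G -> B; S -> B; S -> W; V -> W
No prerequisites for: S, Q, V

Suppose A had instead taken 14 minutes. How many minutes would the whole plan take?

Actual critical path: V→G→Z→A→P = 5+7+8+8+9 = 37 ⇒ 37 minutes.
A is on the critical path; changing it to 14 makes that path 43 minutes.
No other chain overtakes it, so the finish is 43 minutes.

43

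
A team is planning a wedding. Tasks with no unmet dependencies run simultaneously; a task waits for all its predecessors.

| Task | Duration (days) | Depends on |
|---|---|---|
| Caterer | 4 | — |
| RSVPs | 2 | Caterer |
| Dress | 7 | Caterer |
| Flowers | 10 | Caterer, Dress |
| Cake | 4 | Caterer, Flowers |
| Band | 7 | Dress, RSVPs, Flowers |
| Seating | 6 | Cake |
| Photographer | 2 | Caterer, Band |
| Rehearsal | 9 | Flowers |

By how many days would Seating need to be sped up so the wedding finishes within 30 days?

Current finish: 31 days; target: 30.
Seating is on every critical path, so each day cut from Seating cuts the finish by one (this holds down to a finish of 30).
Need 31 − 30 = 1 day off Seating → Seating becomes 5 days, finish becomes 30.

1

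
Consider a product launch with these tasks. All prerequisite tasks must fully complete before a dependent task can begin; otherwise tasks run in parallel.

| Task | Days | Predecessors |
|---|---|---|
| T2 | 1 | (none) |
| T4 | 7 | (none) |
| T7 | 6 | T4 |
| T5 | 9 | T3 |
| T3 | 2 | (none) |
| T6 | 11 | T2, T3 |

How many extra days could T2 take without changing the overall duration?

Critical path: T3→T6 = 2+11 = 13, so the finish is 13 days.
T2 finishes as early as 1 and must finish by 2.
Float = 13 − 12 = 1.

1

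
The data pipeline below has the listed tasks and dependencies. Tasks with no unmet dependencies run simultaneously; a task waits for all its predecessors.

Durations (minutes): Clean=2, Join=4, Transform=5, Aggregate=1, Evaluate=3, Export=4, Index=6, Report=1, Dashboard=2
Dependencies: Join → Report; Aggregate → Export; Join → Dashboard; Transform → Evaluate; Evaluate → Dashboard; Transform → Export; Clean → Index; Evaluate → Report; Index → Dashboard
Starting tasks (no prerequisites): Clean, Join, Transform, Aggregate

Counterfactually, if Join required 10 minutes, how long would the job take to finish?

12

Baseline: Clean→Index→Dashboard = 2+6+2 = 10 → 10 minutes.
Join has 4 minutes of float (longest path through it is 6).
Now Join→Dashboard = 10+2 = 12 is longest, so the finish becomes 12 minutes.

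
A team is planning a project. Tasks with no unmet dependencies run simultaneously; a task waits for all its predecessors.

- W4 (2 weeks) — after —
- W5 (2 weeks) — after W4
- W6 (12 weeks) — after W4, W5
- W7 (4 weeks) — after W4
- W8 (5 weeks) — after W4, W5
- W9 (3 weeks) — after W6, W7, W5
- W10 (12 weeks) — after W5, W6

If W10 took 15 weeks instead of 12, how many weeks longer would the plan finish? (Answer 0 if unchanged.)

3

Baseline: W4→W5→W6→W10 = 2+2+12+12 = 28 → 28 weeks.
W10 is on the critical path; changing it to 15 makes that path 31 weeks.
No other chain overtakes it, so the finish is 31 weeks.
Change in finish: 31 − 28 = +3 weeks.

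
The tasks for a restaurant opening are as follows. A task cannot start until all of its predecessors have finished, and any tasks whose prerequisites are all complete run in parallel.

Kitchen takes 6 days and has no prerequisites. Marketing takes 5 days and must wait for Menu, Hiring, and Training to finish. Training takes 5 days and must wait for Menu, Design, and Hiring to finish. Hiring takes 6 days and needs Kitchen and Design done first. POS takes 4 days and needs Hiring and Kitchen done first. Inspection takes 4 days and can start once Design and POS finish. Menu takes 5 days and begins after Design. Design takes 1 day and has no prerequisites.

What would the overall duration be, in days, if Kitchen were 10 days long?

26

The binding path is Kitchen→Hiring→Training→Marketing = 6+6+5+5 = 22; finish at 22 days.
Kitchen lies on that path, so at 10 days the path becomes 26 days.
The critical path is still Kitchen→Hiring→Training→Marketing; finish is now 26 days.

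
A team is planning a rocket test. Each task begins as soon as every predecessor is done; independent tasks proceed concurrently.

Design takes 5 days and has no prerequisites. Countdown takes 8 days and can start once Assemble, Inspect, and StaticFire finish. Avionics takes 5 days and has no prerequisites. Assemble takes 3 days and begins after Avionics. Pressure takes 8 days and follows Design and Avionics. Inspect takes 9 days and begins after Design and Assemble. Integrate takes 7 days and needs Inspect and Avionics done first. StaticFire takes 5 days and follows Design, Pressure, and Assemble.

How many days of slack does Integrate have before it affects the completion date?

Design→Pressure→StaticFire→Countdown = 5+8+5+8 = 26 sets the makespan at 26 days.
Integrate finishes as early as 24 and must finish by 26.
Float = 26 − 24 = 2.

2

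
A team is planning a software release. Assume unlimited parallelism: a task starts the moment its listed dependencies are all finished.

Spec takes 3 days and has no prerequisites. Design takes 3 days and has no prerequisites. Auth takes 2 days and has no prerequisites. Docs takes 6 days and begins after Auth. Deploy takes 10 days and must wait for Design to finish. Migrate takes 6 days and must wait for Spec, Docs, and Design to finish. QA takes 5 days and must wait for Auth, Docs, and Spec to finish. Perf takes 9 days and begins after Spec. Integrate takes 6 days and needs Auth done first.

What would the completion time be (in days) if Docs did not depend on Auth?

Original critical path: Auth→Docs→Migrate = 2+6+6 = 14 ⇒ 14 days.
Without Auth→Docs, Docs's earliest start moves from 2 to 0.
The longest chain is now Design→Deploy = 3+10 = 13, so the software release takes 13 days.

13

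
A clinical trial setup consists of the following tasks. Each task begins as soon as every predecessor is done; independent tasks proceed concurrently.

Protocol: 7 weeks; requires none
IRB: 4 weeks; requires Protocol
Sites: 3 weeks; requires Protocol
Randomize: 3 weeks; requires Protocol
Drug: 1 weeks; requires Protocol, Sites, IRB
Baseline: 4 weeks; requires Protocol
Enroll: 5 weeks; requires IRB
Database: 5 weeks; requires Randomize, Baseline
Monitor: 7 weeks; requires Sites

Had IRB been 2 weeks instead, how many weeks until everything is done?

As given, the longest chain is Protocol→Sites→Monitor = 7+3+7 = 17, so the finish is 17 weeks.
IRB is off the critical path — its longest chain is 16 weeks, giving 1 of slack.
That remains the longest chain; total 17 weeks.

17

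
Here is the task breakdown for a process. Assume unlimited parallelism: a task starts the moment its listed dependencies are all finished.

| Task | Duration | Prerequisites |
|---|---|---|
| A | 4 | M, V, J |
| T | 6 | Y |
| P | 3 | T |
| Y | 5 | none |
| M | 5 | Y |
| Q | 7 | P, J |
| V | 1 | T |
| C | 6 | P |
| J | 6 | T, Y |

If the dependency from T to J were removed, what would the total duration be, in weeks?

With the dependency in place, Y→T→J→Q = 5+6+6+7 = 24 sets the finish at 24 weeks.
Without T→J, J's earliest start moves from 11 to 5.
After: Y→T→P→Q = 5+6+3+7 = 21 → 21 weeks.

21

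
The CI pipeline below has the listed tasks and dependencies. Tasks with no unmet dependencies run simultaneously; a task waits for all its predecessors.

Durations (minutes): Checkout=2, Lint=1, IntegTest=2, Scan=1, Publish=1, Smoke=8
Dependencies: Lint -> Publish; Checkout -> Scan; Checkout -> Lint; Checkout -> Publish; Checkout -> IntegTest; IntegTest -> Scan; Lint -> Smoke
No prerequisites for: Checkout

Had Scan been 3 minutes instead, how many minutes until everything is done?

Actual critical path: Checkout→Lint→Smoke = 2+1+8 = 11 ⇒ 11 minutes.
The longest path through Scan is only 5 minutes, so Scan has float 6.
No other chain overtakes it, so the finish is 11 minutes.

11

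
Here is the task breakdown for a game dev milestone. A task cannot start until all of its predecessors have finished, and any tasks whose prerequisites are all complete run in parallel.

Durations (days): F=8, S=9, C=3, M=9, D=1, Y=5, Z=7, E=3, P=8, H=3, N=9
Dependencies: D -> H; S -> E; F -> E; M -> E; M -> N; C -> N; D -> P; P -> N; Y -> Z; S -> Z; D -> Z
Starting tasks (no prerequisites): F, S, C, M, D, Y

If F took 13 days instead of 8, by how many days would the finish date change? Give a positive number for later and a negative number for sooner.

0

Baseline: M→N = 9+9 = 18 → 18 days.
The longest path through F is only 11 days, so F has float 7.
No other chain overtakes it, so the finish is 18 days.
Change in finish: 18 − 18 = +0 days.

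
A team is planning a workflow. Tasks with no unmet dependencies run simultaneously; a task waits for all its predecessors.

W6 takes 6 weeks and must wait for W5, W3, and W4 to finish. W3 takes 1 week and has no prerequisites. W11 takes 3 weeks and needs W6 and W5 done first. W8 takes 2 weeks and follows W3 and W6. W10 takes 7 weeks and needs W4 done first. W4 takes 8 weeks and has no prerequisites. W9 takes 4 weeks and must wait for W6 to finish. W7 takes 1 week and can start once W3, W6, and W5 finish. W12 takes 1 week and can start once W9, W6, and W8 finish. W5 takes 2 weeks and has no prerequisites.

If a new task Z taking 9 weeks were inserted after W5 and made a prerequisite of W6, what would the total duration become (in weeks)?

22

Originally the workflow takes 19 weeks.
With Z inserted, W6 now waits for max(W5, W3, W4, Z).
New critical path: W5→Z→W6→W9→W12 = 2+9+6+4+1 = 22 ⇒ 22 weeks.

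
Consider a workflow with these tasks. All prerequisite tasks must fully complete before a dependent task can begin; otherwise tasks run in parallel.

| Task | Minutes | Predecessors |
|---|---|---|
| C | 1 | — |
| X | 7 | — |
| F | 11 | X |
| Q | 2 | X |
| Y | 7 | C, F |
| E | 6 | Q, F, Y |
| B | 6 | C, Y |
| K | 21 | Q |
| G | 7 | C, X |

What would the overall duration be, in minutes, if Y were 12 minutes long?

Baseline: X→F→Y→E = 7+11+7+6 = 31 → 31 minutes.
Y is on the critical path; changing it to 12 makes that path 36 minutes.
The critical path is still X→F→Y→E; finish is now 36 minutes.

36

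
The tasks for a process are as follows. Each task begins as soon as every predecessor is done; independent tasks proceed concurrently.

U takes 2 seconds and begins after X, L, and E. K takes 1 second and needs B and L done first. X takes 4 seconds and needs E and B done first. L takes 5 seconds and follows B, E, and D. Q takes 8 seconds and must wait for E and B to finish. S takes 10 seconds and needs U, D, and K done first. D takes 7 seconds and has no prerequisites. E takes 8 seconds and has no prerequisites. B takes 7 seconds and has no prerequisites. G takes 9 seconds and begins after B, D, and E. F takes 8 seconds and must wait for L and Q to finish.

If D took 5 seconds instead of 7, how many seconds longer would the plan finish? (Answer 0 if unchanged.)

As given, the longest chain is E→L→U→S = 8+5+2+10 = 25, so the finish is 25 seconds.
The longest path through D is only 24 seconds, so D has float 1.
That remains the longest chain; total 25 seconds.
Change in finish: 25 − 25 = +0 seconds.

0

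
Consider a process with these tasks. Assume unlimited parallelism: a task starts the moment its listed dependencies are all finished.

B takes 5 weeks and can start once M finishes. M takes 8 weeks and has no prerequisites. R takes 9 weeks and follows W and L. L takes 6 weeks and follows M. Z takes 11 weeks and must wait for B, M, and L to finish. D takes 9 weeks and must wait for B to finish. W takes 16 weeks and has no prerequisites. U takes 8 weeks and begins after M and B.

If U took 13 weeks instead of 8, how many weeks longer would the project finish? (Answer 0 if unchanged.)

1

The binding path is W→R = 16+9 = 25; finish at 25 weeks.
U has 4 weeks of float (longest path through it is 21).
New critical path: M→B→U = 8+5+13 = 26 ⇒ 26 weeks.
Change in finish: 26 − 25 = +1 weeks.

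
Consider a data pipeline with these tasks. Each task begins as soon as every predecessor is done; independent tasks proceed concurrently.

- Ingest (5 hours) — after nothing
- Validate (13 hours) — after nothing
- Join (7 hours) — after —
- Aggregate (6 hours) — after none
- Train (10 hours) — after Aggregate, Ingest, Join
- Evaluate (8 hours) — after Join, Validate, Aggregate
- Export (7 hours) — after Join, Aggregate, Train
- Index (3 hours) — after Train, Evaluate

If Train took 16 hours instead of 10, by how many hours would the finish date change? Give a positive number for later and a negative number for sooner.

6

Actual critical path: Join→Train→Export = 7+10+7 = 24 ⇒ 24 hours.
Train is on the critical path; changing it to 16 makes that path 30 hours.
The critical path is still Join→Train→Export; finish is now 30 hours.
Change in finish: 30 − 24 = +6 hours.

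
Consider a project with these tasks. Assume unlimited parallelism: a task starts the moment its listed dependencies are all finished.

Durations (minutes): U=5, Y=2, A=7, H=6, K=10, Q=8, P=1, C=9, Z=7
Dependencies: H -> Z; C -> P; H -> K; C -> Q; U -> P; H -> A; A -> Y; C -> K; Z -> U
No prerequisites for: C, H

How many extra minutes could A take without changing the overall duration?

4

The longest chain is C→K = 9+10 = 19; overall finish 19 minutes.
The longest chain containing A totals 15 minutes.
So A can slip 17 − 13 = 4 minutes.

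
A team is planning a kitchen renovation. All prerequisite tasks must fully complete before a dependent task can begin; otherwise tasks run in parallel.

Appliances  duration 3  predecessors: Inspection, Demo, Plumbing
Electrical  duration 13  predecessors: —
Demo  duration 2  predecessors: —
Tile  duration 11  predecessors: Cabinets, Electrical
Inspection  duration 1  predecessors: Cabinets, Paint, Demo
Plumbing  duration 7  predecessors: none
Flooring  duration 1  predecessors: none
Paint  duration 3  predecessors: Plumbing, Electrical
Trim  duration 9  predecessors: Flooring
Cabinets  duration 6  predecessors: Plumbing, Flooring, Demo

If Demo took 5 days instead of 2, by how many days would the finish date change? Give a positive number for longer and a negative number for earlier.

0

The binding path is Plumbing→Cabinets→Tile = 7+6+11 = 24; finish at 24 days.
The longest path through Demo is only 19 days, so Demo has float 5.
No other chain overtakes it, so the finish is 24 days.
Change in finish: 24 − 24 = +0 days.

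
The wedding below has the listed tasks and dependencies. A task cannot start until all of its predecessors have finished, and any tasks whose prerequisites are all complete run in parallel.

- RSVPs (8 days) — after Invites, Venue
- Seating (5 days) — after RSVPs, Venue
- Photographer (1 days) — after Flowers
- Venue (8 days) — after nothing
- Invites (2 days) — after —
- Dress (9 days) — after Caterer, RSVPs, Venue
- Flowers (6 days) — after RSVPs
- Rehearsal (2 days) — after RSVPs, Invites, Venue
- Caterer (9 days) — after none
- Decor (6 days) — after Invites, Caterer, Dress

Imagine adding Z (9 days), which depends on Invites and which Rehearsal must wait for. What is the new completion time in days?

Originally the wedding takes 31 days.
With Z inserted, Rehearsal now waits for max(RSVPs, Invites, Venue, Z).
New critical path: Venue→RSVPs→Dress→Decor = 8+8+9+6 = 31 ⇒ 31 days.

31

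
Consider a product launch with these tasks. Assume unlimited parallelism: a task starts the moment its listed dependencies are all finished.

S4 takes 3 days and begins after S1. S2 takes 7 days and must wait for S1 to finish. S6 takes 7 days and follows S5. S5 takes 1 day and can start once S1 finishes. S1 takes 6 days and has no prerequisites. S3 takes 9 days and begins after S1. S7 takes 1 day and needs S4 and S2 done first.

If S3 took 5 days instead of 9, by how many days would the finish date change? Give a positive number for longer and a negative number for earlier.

The binding path is S1→S3 = 6+9 = 15; finish at 15 days.
S3 lies on that path, so at 5 days the path becomes 11 days.
The binding chain switches to S1→S2→S7 = 6+7+1 = 14; finish 14 days.
Change in finish: 14 − 15 = -1 days.

-1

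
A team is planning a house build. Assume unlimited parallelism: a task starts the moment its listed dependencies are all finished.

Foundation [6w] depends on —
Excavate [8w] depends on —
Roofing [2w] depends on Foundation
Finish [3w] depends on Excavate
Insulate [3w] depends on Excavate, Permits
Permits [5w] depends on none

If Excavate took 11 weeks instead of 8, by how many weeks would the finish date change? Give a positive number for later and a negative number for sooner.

3

Baseline: Excavate→Insulate = 8+3 = 11 → 11 weeks.
Since Excavate is critical, the +3 change carries straight to that chain (now 14 weeks).
No other chain overtakes it, so the finish is 14 weeks.
Change in finish: 14 − 11 = +3 weeks.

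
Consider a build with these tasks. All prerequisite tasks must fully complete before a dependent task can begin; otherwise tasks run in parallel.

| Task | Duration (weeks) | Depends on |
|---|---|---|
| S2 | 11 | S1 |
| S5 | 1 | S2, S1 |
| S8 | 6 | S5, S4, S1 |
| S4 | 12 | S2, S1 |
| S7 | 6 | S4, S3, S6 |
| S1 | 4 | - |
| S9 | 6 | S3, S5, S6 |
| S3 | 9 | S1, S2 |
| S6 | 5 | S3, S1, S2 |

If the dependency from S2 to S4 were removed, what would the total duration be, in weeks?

Before: longest chain S1→S2→S3→S6→S7 = 4+11+9+5+6 = 35, finish 35.
Without S2→S4, S4's earliest start moves from 15 to 4.
New critical path: S1→S2→S3→S6→S7 = 4+11+9+5+6 = 35 ⇒ 35 weeks.

35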